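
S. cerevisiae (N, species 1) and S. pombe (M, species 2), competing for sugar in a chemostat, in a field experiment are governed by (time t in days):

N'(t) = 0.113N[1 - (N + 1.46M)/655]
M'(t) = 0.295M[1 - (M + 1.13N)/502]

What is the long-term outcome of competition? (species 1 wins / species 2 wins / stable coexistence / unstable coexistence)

Compare the nullcline intercepts: K1/α12 = 655/1.46 = 449 < K2 = 502; K2/α21 = 502/1.13 = 444 < K1 = 655.
Since both are reversed, neither can invade when rare; the interior point is a saddle.

unstable coexistence (outcome depends on initial conditions)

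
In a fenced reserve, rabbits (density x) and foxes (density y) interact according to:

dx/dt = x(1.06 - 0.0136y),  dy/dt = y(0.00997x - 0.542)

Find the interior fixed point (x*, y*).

x* ≈ 54.4, y* ≈ 77.9

Set dy/dt = 0 with y > 0: 0.00997x - 0.542 = 0, so x* = 0.542/0.00997 = 54.4.
Set dx/dt = 0 with x > 0: 1.06 - 0.0136y = 0, so y* = 1.06/0.0136 = 77.9.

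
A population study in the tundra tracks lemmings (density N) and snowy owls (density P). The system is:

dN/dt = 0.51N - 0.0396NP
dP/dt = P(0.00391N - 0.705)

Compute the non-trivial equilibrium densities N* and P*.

N* ≈ 180, P* ≈ 12.9

Set dP/dt = 0 with P > 0: 0.00391N - 0.705 = 0, so N* = 0.705/0.00391 = 180.
Set dN/dt = 0 with N > 0: 0.51 - 0.0396P = 0, so P* = 0.51/0.0396 = 12.9.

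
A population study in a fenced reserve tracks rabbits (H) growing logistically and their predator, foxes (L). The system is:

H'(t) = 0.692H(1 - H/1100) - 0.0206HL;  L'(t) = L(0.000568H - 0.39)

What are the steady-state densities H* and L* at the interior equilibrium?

H* ≈ 687, L* ≈ 12.6

From dL/dt = 0 with L > 0: 0.000568H* = 0.39, so H* = 687.
Substitute into dH/dt = 0: 0.692(1 - 687/1100) = 0.0206L*.
The bracket is 0.376, giving L* = 0.26/0.0206 = 12.6.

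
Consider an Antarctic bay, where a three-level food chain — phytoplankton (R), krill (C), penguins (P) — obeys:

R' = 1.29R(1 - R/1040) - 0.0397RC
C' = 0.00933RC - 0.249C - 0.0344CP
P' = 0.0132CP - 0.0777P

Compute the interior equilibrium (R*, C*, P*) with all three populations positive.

R* ≈ 852, C* ≈ 5.89, P* ≈ 224

From dP/dt = 0: 0.0132C* = 0.0777, so C* = 5.89.
From dR/dt = 0: 1.29(1 - R*/1040) = 0.0397·5.89, giving R* = 1040·(1 - 0.181) = 852.
From dC/dt = 0: 0.00933·852 - 0.249 = 0.0344P*, so P* = 7.7/0.0344 = 224.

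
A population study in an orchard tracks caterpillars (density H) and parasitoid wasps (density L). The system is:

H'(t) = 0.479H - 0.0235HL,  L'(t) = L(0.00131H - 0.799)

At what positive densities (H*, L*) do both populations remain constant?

H* ≈ 610, L* ≈ 20.4

Set dL/dt = 0 with L > 0: 0.00131H - 0.799 = 0, so H* = 0.799/0.00131 = 610.
Set dH/dt = 0 with H > 0: 0.479 - 0.0235L = 0, so L* = 0.479/0.0235 = 20.4.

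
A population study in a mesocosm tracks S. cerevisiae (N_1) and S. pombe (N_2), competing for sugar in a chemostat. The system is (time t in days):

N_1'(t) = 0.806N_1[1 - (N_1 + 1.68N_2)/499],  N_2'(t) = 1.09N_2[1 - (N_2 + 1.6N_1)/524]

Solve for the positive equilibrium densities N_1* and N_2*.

N_1* ≈ 226, N_2* ≈ 163

Setting both brackets to zero gives the nullclines N_1 + 1.68N_2 = 499 and 1.6N_1 + N_2 = 524.
Substituting N_2 = 524 - 1.6N_1 into the first: N_1(1 - 1.68·1.6) = 499 - 1.68·524.
So N_1* = -381/-1.69 = 226, and then N_2* = 524 - 1.6·226 = 163.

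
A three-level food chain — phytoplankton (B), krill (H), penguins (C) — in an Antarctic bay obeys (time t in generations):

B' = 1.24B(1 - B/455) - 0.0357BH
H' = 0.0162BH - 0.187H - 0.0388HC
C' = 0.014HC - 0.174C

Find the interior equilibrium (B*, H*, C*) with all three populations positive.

From dC/dt = 0: 0.014H* = 0.174, so H* = 12.4.
From dB/dt = 0: 1.24(1 - B*/455) = 0.0357·12.4, giving B* = 455·(1 - 0.358) = 292.
From dH/dt = 0: 0.0162·292 - 0.187 = 0.0388C*, so C* = 4.55/0.0388 = 117.

B* ≈ 292, H* ≈ 12.4, C* ≈ 117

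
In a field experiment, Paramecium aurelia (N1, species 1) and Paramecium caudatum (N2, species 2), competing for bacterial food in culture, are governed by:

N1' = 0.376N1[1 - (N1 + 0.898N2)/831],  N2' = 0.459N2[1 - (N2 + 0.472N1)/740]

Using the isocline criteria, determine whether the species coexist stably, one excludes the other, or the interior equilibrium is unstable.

stable coexistence

Compare the nullcline intercepts: K1/α12 = 831/0.898 = 925 > K2 = 740; K2/α21 = 740/0.472 = 1570 > K1 = 831.
Since both inequalities hold, each species can invade when rare, so the interior equilibrium is stable.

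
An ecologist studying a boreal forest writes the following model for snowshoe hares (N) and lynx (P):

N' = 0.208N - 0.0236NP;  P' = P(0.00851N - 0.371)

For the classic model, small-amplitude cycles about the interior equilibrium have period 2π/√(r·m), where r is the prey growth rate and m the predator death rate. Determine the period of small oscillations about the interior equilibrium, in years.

T ≈ 22.6 years

Here r = 0.208 and m = 0.371, so r·m = 0.0772.
ω = √0.0772 = 0.278 per year, hence T = 2π/ω ≈ 22.6 years.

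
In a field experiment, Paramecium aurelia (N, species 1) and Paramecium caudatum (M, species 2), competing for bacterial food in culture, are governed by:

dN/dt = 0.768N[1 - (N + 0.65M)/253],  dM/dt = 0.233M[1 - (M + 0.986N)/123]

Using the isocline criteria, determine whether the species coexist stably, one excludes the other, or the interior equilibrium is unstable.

Compare the nullcline intercepts: K1/α12 = 253/0.65 = 389 > K2 = 123; K2/α21 = 123/0.986 = 125 < K1 = 253.
Since the inequalities point opposite ways, species 1 can invade but species 2 cannot.

species 1 excludes species 2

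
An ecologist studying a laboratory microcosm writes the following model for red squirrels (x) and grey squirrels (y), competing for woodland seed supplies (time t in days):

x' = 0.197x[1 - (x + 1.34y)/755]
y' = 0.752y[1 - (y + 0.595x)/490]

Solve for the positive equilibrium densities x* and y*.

x* ≈ 485, y* ≈ 201

Setting both brackets to zero gives the nullclines x + 1.34y = 755 and 0.595x + y = 490.
Substituting y = 490 - 0.595x into the first: x(1 - 1.34·0.595) = 755 - 1.34·490.
So x* = 98.4/0.203 = 485, and then y* = 490 - 0.595·485 = 201.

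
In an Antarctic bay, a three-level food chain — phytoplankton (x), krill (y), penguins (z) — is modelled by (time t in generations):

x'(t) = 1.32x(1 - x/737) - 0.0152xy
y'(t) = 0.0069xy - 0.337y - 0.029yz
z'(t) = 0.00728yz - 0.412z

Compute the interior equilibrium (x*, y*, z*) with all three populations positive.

x* ≈ 257, y* ≈ 56.6, z* ≈ 49.5

From dz/dt = 0: 0.00728y* = 0.412, so y* = 56.6.
From dx/dt = 0: 1.32(1 - x*/737) = 0.0152·56.6, giving x* = 737·(1 - 0.652) = 257.
From dy/dt = 0: 0.0069·257 - 0.337 = 0.029z*, so z* = 1.43/0.029 = 49.5.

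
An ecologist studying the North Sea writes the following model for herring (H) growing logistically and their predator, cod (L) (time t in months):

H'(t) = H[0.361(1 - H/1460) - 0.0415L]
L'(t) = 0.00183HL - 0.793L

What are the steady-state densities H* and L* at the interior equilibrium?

From dL/dt = 0 with L > 0: 0.00183H* = 0.793, so H* = 433.
Substitute into dH/dt = 0: 0.361(1 - 433/1460) = 0.0415L*.
The bracket is 0.703, giving L* = 0.254/0.0415 = 6.12.

H* ≈ 433, L* ≈ 6.12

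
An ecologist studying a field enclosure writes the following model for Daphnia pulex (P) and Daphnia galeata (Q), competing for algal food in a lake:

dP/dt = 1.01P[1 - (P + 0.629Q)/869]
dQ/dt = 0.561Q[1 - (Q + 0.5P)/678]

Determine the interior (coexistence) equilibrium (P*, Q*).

Setting both brackets to zero gives the nullclines P + 0.629Q = 869 and 0.5P + Q = 678.
Substituting Q = 678 - 0.5P into the first: P(1 - 0.629·0.5) = 869 - 0.629·678.
So P* = 443/0.685 = 646, and then Q* = 678 - 0.5·646 = 355.

P* ≈ 646, Q* ≈ 355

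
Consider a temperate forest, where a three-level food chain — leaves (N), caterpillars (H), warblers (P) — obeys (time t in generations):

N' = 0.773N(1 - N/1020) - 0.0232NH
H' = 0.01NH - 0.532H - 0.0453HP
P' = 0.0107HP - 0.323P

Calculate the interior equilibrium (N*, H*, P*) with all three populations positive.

From dP/dt = 0: 0.0107H* = 0.323, so H* = 30.2.
From dN/dt = 0: 0.773(1 - N*/1020) = 0.0232·30.2, giving N* = 1020·(1 - 0.906) = 95.9.
From dH/dt = 0: 0.01·95.9 - 0.532 = 0.0453P*, so P* = 0.427/0.0453 = 9.42.

N* ≈ 95.9, H* ≈ 30.2, P* ≈ 9.42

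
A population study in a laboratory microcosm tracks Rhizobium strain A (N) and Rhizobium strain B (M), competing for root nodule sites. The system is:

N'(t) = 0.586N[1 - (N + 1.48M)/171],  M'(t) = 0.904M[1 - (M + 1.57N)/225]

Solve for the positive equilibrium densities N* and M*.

N* ≈ 122, M* ≈ 32.8

Setting both brackets to zero gives the nullclines N + 1.48M = 171 and 1.57N + M = 225.
Substituting M = 225 - 1.57N into the first: N(1 - 1.48·1.57) = 171 - 1.48·225.
So N* = -162/-1.32 = 122, and then M* = 225 - 1.57·122 = 32.8.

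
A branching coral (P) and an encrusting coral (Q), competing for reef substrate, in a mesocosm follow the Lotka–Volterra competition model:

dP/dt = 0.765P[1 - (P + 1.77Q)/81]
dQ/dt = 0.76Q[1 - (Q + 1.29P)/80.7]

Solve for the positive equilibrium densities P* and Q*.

Setting both brackets to zero gives the nullclines P + 1.77Q = 81 and 1.29P + Q = 80.7.
Substituting Q = 80.7 - 1.29P into the first: P(1 - 1.77·1.29) = 81 - 1.77·80.7.
So P* = -61.8/-1.28 = 48.2, and then Q* = 80.7 - 1.29·48.2 = 18.5.

P* ≈ 48.2, Q* ≈ 18.5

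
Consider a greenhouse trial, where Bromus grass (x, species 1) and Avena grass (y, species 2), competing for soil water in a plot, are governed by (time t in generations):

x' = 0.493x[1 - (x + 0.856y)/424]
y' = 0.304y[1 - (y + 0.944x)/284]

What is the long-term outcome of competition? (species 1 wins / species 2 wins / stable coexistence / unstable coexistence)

species 1 excludes species 2

Compare the nullcline intercepts: K1/α12 = 424/0.856 = 495 > K2 = 284; K2/α21 = 284/0.944 = 301 < K1 = 424.
Since the inequalities point opposite ways, species 1 can invade but species 2 cannot.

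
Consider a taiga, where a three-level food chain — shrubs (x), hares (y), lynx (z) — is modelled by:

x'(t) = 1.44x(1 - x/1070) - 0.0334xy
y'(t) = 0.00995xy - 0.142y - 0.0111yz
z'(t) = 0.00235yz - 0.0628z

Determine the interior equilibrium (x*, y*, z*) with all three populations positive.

From dz/dt = 0: 0.00235y* = 0.0628, so y* = 26.7.
From dx/dt = 0: 1.44(1 - x*/1070) = 0.0334·26.7, giving x* = 1070·(1 - 0.62) = 407.
From dy/dt = 0: 0.00995·407 - 0.142 = 0.0111z*, so z* = 3.91/0.0111 = 352.

x* ≈ 407, y* ≈ 26.7, z* ≈ 352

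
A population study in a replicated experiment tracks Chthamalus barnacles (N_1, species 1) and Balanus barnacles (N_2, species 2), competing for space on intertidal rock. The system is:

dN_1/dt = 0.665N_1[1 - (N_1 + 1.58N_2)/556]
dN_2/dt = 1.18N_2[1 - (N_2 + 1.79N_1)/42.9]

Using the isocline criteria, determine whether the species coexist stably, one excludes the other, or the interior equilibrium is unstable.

Compare the nullcline intercepts: K1/α12 = 556/1.58 = 352 > K2 = 42.9; K2/α21 = 42.9/1.79 = 24 < K1 = 556.
Since the inequalities point opposite ways, species 1 can invade but species 2 cannot.

species 1 excludes species 2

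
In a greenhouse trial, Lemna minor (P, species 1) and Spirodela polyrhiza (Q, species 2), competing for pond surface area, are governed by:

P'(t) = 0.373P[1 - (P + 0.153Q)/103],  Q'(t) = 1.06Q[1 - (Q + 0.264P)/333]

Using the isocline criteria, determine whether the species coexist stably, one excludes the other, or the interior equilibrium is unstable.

stable coexistence

Compare the nullcline intercepts: K1/α12 = 103/0.153 = 673 > K2 = 333; K2/α21 = 333/0.264 = 1260 > K1 = 103.
Since both inequalities hold, each species can invade when rare, so the interior equilibrium is stable.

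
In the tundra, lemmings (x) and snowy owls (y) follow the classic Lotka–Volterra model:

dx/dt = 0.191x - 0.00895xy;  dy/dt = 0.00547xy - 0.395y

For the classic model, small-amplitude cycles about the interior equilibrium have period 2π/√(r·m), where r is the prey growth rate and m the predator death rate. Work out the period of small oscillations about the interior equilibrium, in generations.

Here r = 0.191 and m = 0.395, so r·m = 0.0754.
ω = √0.0754 = 0.275 per generation, hence T = 2π/ω ≈ 22.9 generations.

T ≈ 22.9 generations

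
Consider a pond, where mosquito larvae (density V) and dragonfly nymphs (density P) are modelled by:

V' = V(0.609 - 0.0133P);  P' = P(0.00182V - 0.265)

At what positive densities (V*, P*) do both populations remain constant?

V* ≈ 146, P* ≈ 45.8

Set dP/dt = 0 with P > 0: 0.00182V - 0.265 = 0, so V* = 0.265/0.00182 = 146.
Set dV/dt = 0 with V > 0: 0.609 - 0.0133P = 0, so P* = 0.609/0.0133 = 45.8.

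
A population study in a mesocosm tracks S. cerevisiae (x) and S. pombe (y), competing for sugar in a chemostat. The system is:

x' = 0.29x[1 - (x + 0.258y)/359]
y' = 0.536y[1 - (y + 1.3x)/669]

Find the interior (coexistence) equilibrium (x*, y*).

Setting both brackets to zero gives the nullclines x + 0.258y = 359 and 1.3x + y = 669.
Substituting y = 669 - 1.3x into the first: x(1 - 0.258·1.3) = 359 - 0.258·669.
So x* = 186/0.665 = 280, and then y* = 669 - 1.3·280 = 304.

x* ≈ 280, y* ≈ 304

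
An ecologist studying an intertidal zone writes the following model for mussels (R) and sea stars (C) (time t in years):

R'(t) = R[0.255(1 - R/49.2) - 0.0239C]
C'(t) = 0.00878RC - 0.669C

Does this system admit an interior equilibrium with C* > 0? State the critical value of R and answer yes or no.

Threshold R = 76.2; K < 76.2, so no, the predator goes extinct.

The predator equation gives dC/dt > 0 only when R > 0.669/0.00878 = 76.2.
Without the predator, R → K = 49.2. Since 49.2 < 76.2, the predator cannot invade.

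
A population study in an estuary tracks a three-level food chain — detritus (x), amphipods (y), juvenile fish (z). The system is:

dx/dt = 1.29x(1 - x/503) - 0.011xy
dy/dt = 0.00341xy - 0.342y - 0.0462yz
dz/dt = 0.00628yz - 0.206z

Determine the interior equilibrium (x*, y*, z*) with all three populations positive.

From dz/dt = 0: 0.00628y* = 0.206, so y* = 32.8.
From dx/dt = 0: 1.29(1 - x*/503) = 0.011·32.8, giving x* = 503·(1 - 0.28) = 362.
From dy/dt = 0: 0.00341·362 - 0.342 = 0.0462z*, so z* = 0.893/0.0462 = 19.3.

x* ≈ 362, y* ≈ 32.8, z* ≈ 19.3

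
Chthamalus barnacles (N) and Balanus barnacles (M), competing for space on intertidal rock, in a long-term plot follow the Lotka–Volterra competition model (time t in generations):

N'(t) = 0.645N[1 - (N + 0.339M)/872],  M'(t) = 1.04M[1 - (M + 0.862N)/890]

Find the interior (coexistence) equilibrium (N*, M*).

Setting both brackets to zero gives the nullclines N + 0.339M = 872 and 0.862N + M = 890.
Substituting M = 890 - 0.862N into the first: N(1 - 0.339·0.862) = 872 - 0.339·890.
So N* = 570/0.708 = 806, and then M* = 890 - 0.862·806 = 195.

N* ≈ 806, M* ≈ 195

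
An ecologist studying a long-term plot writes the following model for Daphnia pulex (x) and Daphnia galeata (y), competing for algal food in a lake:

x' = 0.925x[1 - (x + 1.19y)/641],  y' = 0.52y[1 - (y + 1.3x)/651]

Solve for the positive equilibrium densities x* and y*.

Setting both brackets to zero gives the nullclines x + 1.19y = 641 and 1.3x + y = 651.
Substituting y = 651 - 1.3x into the first: x(1 - 1.19·1.3) = 641 - 1.19·651.
So x* = -134/-0.547 = 244, and then y* = 651 - 1.3·244 = 333.

x* ≈ 244, y* ≈ 333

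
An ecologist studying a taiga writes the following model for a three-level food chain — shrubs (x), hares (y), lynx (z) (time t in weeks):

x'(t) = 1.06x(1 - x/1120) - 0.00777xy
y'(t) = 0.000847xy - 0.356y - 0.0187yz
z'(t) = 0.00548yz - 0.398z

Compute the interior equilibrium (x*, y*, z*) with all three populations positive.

x* ≈ 524, y* ≈ 72.6, z* ≈ 4.68

From dz/dt = 0: 0.00548y* = 0.398, so y* = 72.6.
From dx/dt = 0: 1.06(1 - x*/1120) = 0.00777·72.6, giving x* = 1120·(1 - 0.532) = 524.
From dy/dt = 0: 0.000847·524 - 0.356 = 0.0187z*, so z* = 0.0876/0.0187 = 4.68.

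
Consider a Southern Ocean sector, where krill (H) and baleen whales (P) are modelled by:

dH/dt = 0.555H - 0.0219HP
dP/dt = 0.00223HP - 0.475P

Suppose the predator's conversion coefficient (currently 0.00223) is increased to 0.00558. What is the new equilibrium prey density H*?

H* ≈ 85.1

At the interior fixed point, setting dP/dt = 0 with P > 0 fixes H* = (predator death rate)/(HP coefficient) — independent of the other coefficients.
With the change, H* = 0.475/0.00558 = 85.1; it falls from 213.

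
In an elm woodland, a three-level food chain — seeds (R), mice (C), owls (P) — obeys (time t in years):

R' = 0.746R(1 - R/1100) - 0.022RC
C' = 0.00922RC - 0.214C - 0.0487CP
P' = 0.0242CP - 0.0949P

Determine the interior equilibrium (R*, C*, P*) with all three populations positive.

R* ≈ 973, C* ≈ 3.92, P* ≈ 180

From dP/dt = 0: 0.0242C* = 0.0949, so C* = 3.92.
From dR/dt = 0: 0.746(1 - R*/1100) = 0.022·3.92, giving R* = 1100·(1 - 0.116) = 973.
From dC/dt = 0: 0.00922·973 - 0.214 = 0.0487P*, so P* = 8.76/0.0487 = 180.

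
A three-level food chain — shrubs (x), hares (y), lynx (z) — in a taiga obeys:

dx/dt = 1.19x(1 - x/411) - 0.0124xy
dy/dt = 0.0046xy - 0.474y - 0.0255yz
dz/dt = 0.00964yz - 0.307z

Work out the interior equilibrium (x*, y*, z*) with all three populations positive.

x* ≈ 275, y* ≈ 31.8, z* ≈ 30.9

From dz/dt = 0: 0.00964y* = 0.307, so y* = 31.8.
From dx/dt = 0: 1.19(1 - x*/411) = 0.0124·31.8, giving x* = 411·(1 - 0.332) = 275.
From dy/dt = 0: 0.0046·275 - 0.474 = 0.0255z*, so z* = 0.789/0.0255 = 30.9.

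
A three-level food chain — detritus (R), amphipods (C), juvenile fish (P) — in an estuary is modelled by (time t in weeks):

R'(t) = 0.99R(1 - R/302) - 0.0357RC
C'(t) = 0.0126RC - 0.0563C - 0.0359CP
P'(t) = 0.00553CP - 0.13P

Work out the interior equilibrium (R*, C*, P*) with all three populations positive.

From dP/dt = 0: 0.00553C* = 0.13, so C* = 23.5.
From dR/dt = 0: 0.99(1 - R*/302) = 0.0357·23.5, giving R* = 302·(1 - 0.848) = 46.
From dC/dt = 0: 0.0126·46 - 0.0563 = 0.0359P*, so P* = 0.523/0.0359 = 14.6.

R* ≈ 46, C* ≈ 23.5, P* ≈ 14.6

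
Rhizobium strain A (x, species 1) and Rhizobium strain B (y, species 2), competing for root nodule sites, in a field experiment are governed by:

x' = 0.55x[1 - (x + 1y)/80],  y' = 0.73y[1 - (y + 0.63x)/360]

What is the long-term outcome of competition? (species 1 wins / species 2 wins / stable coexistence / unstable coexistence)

species 2 excludes species 1

Compare the nullcline intercepts: K1/α12 = 80/1 = 80 < K2 = 360; K2/α21 = 360/0.63 = 571 > K1 = 80.
Since the inequalities point opposite ways, species 2 can invade but species 1 cannot.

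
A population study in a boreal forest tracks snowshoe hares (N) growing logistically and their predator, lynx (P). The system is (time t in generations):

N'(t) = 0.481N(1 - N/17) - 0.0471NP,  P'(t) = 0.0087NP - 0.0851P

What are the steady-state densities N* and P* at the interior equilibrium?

From dP/dt = 0 with P > 0: 0.0087N* = 0.0851, so N* = 9.78.
Substitute into dN/dt = 0: 0.481(1 - 9.78/17) = 0.0471P*.
The bracket is 0.425, giving P* = 0.204/0.0471 = 4.34.

N* ≈ 9.78, P* ≈ 4.34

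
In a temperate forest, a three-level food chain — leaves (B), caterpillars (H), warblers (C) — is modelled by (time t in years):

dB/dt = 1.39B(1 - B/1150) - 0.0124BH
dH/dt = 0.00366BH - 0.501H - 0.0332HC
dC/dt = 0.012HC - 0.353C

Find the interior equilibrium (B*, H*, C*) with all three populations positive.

B* ≈ 848, H* ≈ 29.4, C* ≈ 78.4

From dC/dt = 0: 0.012H* = 0.353, so H* = 29.4.
From dB/dt = 0: 1.39(1 - B*/1150) = 0.0124·29.4, giving B* = 1150·(1 - 0.262) = 848.
From dH/dt = 0: 0.00366·848 - 0.501 = 0.0332C*, so C* = 2.6/0.0332 = 78.4.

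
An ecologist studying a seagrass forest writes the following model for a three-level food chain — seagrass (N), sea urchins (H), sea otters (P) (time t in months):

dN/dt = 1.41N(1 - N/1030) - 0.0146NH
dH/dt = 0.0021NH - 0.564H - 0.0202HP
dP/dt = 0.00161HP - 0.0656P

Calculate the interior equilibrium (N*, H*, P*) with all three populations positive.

N* ≈ 595, H* ≈ 40.7, P* ≈ 34

From dP/dt = 0: 0.00161H* = 0.0656, so H* = 40.7.
From dN/dt = 0: 1.41(1 - N*/1030) = 0.0146·40.7, giving N* = 1030·(1 - 0.422) = 595.
From dH/dt = 0: 0.0021·595 - 0.564 = 0.0202P*, so P* = 0.686/0.0202 = 34.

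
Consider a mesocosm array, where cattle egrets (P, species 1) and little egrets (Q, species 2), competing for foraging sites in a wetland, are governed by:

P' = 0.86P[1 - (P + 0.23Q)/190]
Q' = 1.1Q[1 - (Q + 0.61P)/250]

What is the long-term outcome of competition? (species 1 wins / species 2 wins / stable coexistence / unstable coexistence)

Compare the nullcline intercepts: K1/α12 = 190/0.23 = 826 > K2 = 250; K2/α21 = 250/0.61 = 410 > K1 = 190.
Since both inequalities hold, each species can invade when rare, so the interior equilibrium is stable.

stable coexistence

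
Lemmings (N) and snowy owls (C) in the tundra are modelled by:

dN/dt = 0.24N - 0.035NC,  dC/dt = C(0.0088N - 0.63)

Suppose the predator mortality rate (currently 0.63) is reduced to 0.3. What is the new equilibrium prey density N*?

N* ≈ 34.1

At the interior fixed point, setting dC/dt = 0 with C > 0 fixes N* = (predator death rate)/(NC coefficient) — independent of the other coefficients.
With the change, N* = 0.3/0.0088 = 34.1; it falls from 71.6.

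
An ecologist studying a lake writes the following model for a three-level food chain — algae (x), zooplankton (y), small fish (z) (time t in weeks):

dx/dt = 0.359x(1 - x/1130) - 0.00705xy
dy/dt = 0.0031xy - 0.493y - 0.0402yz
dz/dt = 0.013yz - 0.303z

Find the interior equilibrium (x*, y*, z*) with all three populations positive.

From dz/dt = 0: 0.013y* = 0.303, so y* = 23.3.
From dx/dt = 0: 0.359(1 - x*/1130) = 0.00705·23.3, giving x* = 1130·(1 - 0.458) = 613.
From dy/dt = 0: 0.0031·613 - 0.493 = 0.0402z*, so z* = 1.41/0.0402 = 35.

x* ≈ 613, y* ≈ 23.3, z* ≈ 35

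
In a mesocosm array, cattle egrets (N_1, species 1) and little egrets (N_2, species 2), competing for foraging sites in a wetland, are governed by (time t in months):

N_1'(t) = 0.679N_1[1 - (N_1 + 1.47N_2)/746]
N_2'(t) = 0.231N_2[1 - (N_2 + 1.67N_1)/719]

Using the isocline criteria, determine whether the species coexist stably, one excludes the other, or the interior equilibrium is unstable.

unstable coexistence (outcome depends on initial conditions)

Compare the nullcline intercepts: K1/α12 = 746/1.47 = 507 < K2 = 719; K2/α21 = 719/1.67 = 431 < K1 = 746.
Since both are reversed, neither can invade when rare; the interior point is a saddle.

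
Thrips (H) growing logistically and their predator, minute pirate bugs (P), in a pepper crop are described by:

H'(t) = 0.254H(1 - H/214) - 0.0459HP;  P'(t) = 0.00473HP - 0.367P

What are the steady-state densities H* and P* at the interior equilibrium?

H* ≈ 77.6, P* ≈ 3.53

From dP/dt = 0 with P > 0: 0.00473H* = 0.367, so H* = 77.6.
Substitute into dH/dt = 0: 0.254(1 - 77.6/214) = 0.0459P*.
The bracket is 0.637, giving P* = 0.162/0.0459 = 3.53.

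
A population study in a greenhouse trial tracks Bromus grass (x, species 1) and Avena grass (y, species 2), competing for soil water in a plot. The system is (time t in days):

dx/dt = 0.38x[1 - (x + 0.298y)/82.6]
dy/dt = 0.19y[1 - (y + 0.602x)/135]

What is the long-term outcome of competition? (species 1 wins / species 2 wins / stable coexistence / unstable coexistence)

Compare the nullcline intercepts: K1/α12 = 82.6/0.298 = 277 > K2 = 135; K2/α21 = 135/0.602 = 224 > K1 = 82.6.
Since both inequalities hold, each species can invade when rare, so the interior equilibrium is stable.

stable coexistence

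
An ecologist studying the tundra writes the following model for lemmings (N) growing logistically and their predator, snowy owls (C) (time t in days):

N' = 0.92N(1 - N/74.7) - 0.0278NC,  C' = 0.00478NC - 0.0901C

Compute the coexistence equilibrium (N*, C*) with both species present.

From dC/dt = 0 with C > 0: 0.00478N* = 0.0901, so N* = 18.8.
Substitute into dN/dt = 0: 0.92(1 - 18.8/74.7) = 0.0278C*.
The bracket is 0.748, giving C* = 0.688/0.0278 = 24.7.

N* ≈ 18.8, C* ≈ 24.7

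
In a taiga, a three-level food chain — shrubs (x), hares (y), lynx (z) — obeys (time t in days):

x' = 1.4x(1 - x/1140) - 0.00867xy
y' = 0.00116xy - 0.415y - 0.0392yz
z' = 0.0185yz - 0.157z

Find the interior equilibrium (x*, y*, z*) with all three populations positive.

From dz/dt = 0: 0.0185y* = 0.157, so y* = 8.49.
From dx/dt = 0: 1.4(1 - x*/1140) = 0.00867·8.49, giving x* = 1140·(1 - 0.0526) = 1080.
From dy/dt = 0: 0.00116·1080 - 0.415 = 0.0392z*, so z* = 0.838/0.0392 = 21.4.

x* ≈ 1080, y* ≈ 8.49, z* ≈ 21.4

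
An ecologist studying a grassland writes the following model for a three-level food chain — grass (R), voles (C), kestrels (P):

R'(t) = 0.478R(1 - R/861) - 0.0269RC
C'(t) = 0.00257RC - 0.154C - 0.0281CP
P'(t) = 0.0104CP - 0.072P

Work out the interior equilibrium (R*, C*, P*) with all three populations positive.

From dP/dt = 0: 0.0104C* = 0.072, so C* = 6.92.
From dR/dt = 0: 0.478(1 - R*/861) = 0.0269·6.92, giving R* = 861·(1 - 0.39) = 526.
From dC/dt = 0: 0.00257·526 - 0.154 = 0.0281P*, so P* = 1.2/0.0281 = 42.6.

R* ≈ 526, C* ≈ 6.92, P* ≈ 42.6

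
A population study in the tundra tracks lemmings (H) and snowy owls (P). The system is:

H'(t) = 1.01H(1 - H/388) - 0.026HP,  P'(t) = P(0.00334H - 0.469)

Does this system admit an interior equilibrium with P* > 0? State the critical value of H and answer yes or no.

Threshold H = 140; K > 140, so yes, the predator persists.

The predator equation gives dP/dt > 0 only when H > 0.469/0.00334 = 140.
Without the predator, H → K = 388. Since 388 > 140, the predator can invade and persist.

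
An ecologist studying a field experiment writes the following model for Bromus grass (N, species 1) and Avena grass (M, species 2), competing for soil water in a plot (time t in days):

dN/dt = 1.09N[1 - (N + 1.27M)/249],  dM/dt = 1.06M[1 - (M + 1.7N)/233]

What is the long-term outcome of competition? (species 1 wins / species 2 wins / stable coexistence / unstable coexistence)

unstable coexistence (outcome depends on initial conditions)

Compare the nullcline intercepts: K1/α12 = 249/1.27 = 196 < K2 = 233; K2/α21 = 233/1.7 = 137 < K1 = 249.
Since both are reversed, neither can invade when rare; the interior point is a saddle.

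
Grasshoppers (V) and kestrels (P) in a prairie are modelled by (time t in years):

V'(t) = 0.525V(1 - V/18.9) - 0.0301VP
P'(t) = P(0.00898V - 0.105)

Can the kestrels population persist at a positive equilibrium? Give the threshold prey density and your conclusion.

Threshold V = 11.7; K > 11.7, so yes, the predator persists.

The predator equation gives dP/dt > 0 only when V > 0.105/0.00898 = 11.7.
Without the predator, V → K = 18.9. Since 18.9 > 11.7, the predator can invade and persist.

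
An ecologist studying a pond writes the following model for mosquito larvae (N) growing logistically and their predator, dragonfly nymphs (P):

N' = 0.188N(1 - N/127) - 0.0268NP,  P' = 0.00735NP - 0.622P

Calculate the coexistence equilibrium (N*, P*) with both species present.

From dP/dt = 0 with P > 0: 0.00735N* = 0.622, so N* = 84.6.
Substitute into dN/dt = 0: 0.188(1 - 84.6/127) = 0.0268P*.
The bracket is 0.334, giving P* = 0.0627/0.0268 = 2.34.

N* ≈ 84.6, P* ≈ 2.34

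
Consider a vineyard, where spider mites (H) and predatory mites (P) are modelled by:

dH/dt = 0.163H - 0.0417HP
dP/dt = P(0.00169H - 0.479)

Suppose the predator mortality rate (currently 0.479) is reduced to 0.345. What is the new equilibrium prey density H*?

At the interior fixed point, setting dP/dt = 0 with P > 0 fixes H* = (predator death rate)/(HP coefficient) — independent of the other coefficients.
With the change, H* = 0.345/0.00169 = 204; it falls from 283.

H* ≈ 204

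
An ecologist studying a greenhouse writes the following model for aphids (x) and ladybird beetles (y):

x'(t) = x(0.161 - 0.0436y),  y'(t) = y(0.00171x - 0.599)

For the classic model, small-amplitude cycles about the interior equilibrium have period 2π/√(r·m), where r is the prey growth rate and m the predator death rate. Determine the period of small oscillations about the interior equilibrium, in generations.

Here r = 0.161 and m = 0.599, so r·m = 0.0964.
ω = √0.0964 = 0.311 per generation, hence T = 2π/ω ≈ 20.2 generations.

T ≈ 20.2 generations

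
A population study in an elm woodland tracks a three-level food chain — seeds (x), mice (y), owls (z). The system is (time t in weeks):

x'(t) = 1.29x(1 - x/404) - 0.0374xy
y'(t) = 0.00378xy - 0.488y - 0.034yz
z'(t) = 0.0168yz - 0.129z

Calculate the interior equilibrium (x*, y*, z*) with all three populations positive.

From dz/dt = 0: 0.0168y* = 0.129, so y* = 7.68.
From dx/dt = 0: 1.29(1 - x*/404) = 0.0374·7.68, giving x* = 404·(1 - 0.223) = 314.
From dy/dt = 0: 0.00378·314 - 0.488 = 0.034z*, so z* = 0.699/0.034 = 20.6.

x* ≈ 314, y* ≈ 7.68, z* ≈ 20.6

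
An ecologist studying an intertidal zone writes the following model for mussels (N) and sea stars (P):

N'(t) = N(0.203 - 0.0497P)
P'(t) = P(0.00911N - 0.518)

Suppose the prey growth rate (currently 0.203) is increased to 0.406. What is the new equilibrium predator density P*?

P* ≈ 8.17

At the interior fixed point, setting dN/dt = 0 with N > 0 fixes P* = (prey growth rate)/(NP coefficient) — independent of the other coefficients.
With the change, P* = 0.406/0.0497 = 8.17; it rises from 4.08.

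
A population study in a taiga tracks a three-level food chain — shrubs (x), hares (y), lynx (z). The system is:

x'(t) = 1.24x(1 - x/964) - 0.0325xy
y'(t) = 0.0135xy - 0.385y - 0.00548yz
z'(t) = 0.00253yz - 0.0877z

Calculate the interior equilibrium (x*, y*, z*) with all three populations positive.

From dz/dt = 0: 0.00253y* = 0.0877, so y* = 34.7.
From dx/dt = 0: 1.24(1 - x*/964) = 0.0325·34.7, giving x* = 964·(1 - 0.909) = 88.2.
From dy/dt = 0: 0.0135·88.2 - 0.385 = 0.00548z*, so z* = 0.805/0.00548 = 147.

x* ≈ 88.2, y* ≈ 34.7, z* ≈ 147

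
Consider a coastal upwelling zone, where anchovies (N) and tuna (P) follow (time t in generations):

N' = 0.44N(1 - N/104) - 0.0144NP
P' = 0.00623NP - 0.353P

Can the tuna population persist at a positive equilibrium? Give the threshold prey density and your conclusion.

The predator equation gives dP/dt > 0 only when N > 0.353/0.00623 = 56.7.
Without the predator, N → K = 104. Since 104 > 56.7, the predator can invade and persist.

Threshold N = 56.7; K > 56.7, so yes, the predator persists.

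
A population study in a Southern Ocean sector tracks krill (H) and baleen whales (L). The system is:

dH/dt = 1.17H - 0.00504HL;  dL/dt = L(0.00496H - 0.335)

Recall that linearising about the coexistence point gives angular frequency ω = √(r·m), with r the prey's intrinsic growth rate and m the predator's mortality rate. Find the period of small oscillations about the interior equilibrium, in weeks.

Here r = 1.17 and m = 0.335, so r·m = 0.392.
ω = √0.392 = 0.626 per week, hence T = 2π/ω ≈ 10 weeks.

T ≈ 10 weeks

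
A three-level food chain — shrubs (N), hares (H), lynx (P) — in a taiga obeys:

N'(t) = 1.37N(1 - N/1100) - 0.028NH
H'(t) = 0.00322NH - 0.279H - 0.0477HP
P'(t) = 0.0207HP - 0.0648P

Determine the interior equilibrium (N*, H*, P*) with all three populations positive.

From dP/dt = 0: 0.0207H* = 0.0648, so H* = 3.13.
From dN/dt = 0: 1.37(1 - N*/1100) = 0.028·3.13, giving N* = 1100·(1 - 0.064) = 1030.
From dH/dt = 0: 0.00322·1030 - 0.279 = 0.0477P*, so P* = 3.04/0.0477 = 63.7.

N* ≈ 1030, H* ≈ 3.13, P* ≈ 63.7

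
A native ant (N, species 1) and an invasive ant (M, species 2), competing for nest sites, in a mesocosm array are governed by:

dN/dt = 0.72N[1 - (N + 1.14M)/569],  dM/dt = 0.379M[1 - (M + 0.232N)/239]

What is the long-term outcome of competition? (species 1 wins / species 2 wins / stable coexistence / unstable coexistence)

Compare the nullcline intercepts: K1/α12 = 569/1.14 = 499 > K2 = 239; K2/α21 = 239/0.232 = 1030 > K1 = 569.
Since both inequalities hold, each species can invade when rare, so the interior equilibrium is stable.

stable coexistence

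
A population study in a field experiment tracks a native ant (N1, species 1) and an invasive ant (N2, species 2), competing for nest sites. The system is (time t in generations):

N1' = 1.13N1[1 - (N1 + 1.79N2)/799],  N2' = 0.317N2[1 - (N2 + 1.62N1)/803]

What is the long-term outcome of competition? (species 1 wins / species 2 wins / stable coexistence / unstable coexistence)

unstable coexistence (outcome depends on initial conditions)

Compare the nullcline intercepts: K1/α12 = 799/1.79 = 446 < K2 = 803; K2/α21 = 803/1.62 = 496 < K1 = 799.
Since both are reversed, neither can invade when rare; the interior point is a saddle.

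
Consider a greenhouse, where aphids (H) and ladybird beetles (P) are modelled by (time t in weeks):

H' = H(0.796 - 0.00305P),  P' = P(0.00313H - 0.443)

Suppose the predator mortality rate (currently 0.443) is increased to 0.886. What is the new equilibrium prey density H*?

H* ≈ 283

At the interior fixed point, setting dP/dt = 0 with P > 0 fixes H* = (predator death rate)/(HP coefficient) — independent of the other coefficients.
With the change, H* = 0.886/0.00313 = 283; it rises from 142.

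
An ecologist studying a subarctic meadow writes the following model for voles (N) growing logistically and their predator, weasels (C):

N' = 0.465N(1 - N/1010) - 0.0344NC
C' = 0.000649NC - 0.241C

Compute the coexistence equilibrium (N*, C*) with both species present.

N* ≈ 371, C* ≈ 8.55

From dC/dt = 0 with C > 0: 0.000649N* = 0.241, so N* = 371.
Substitute into dN/dt = 0: 0.465(1 - 371/1010) = 0.0344C*.
The bracket is 0.632, giving C* = 0.294/0.0344 = 8.55.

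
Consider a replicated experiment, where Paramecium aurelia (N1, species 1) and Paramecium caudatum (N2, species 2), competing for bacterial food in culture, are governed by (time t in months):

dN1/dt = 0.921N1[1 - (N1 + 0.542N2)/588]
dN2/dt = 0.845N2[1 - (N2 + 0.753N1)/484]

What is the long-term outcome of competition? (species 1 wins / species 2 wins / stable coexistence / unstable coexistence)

Compare the nullcline intercepts: K1/α12 = 588/0.542 = 1080 > K2 = 484; K2/α21 = 484/0.753 = 643 > K1 = 588.
Since both inequalities hold, each species can invade when rare, so the interior equilibrium is stable.

stable coexistence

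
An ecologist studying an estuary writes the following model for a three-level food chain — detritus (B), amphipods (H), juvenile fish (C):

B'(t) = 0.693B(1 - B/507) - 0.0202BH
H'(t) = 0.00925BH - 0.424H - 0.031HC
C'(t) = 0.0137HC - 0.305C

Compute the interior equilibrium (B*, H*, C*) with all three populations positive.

From dC/dt = 0: 0.0137H* = 0.305, so H* = 22.3.
From dB/dt = 0: 0.693(1 - B*/507) = 0.0202·22.3, giving B* = 507·(1 - 0.649) = 178.
From dH/dt = 0: 0.00925·178 - 0.424 = 0.031C*, so C* = 1.22/0.031 = 39.4.

B* ≈ 178, H* ≈ 22.3, C* ≈ 39.4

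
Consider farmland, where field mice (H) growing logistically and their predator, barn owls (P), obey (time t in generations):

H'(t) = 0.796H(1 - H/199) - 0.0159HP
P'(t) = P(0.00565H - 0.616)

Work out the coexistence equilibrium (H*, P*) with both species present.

From dP/dt = 0 with P > 0: 0.00565H* = 0.616, so H* = 109.
Substitute into dH/dt = 0: 0.796(1 - 109/199) = 0.0159P*.
The bracket is 0.452, giving P* = 0.36/0.0159 = 22.6.

H* ≈ 109, P* ≈ 22.6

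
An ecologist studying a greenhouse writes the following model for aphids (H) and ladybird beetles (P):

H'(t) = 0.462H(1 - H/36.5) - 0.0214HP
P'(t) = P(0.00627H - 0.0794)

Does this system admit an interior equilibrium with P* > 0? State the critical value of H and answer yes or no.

The predator equation gives dP/dt > 0 only when H > 0.0794/0.00627 = 12.7.
Without the predator, H → K = 36.5. Since 36.5 > 12.7, the predator can invade and persist.

Threshold H = 12.7; K > 12.7, so yes, the predator persists.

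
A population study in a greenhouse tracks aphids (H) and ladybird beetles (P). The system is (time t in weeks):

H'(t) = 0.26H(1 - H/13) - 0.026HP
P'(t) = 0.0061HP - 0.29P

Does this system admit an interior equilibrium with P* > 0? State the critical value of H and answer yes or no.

Threshold H = 47.5; K < 47.5, so no, the predator goes extinct.

The predator equation gives dP/dt > 0 only when H > 0.29/0.0061 = 47.5.
Without the predator, H → K = 13. Since 13 < 47.5, the predator cannot invade.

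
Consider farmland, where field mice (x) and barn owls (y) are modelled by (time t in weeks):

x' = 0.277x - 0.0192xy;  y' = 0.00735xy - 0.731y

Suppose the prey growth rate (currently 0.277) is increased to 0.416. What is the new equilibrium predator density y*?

y* ≈ 21.7

At the interior fixed point, setting dx/dt = 0 with x > 0 fixes y* = (prey growth rate)/(xy coefficient) — independent of the other coefficients.
With the change, y* = 0.416/0.0192 = 21.7; it rises from 14.4.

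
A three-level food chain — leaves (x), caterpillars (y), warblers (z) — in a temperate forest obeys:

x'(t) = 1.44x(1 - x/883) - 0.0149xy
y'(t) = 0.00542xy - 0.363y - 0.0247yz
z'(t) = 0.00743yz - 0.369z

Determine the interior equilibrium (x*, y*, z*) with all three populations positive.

From dz/dt = 0: 0.00743y* = 0.369, so y* = 49.7.
From dx/dt = 0: 1.44(1 - x*/883) = 0.0149·49.7, giving x* = 883·(1 - 0.514) = 429.
From dy/dt = 0: 0.00542·429 - 0.363 = 0.0247z*, so z* = 1.96/0.0247 = 79.5.

x* ≈ 429, y* ≈ 49.7, z* ≈ 79.5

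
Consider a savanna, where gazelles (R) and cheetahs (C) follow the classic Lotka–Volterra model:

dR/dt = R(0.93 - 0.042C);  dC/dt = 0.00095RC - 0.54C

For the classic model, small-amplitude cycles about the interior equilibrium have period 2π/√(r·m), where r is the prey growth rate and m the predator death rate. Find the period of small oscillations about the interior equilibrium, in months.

Here r = 0.93 and m = 0.54, so r·m = 0.502.
ω = √0.502 = 0.709 per month, hence T = 2π/ω ≈ 8.87 months.

T ≈ 8.87 months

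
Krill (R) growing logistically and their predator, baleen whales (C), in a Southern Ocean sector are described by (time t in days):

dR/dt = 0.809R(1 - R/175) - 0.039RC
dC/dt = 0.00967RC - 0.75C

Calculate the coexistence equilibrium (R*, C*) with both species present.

From dC/dt = 0 with C > 0: 0.00967R* = 0.75, so R* = 77.6.
Substitute into dR/dt = 0: 0.809(1 - 77.6/175) = 0.039C*.
The bracket is 0.557, giving C* = 0.45/0.039 = 11.6.

R* ≈ 77.6, C* ≈ 11.6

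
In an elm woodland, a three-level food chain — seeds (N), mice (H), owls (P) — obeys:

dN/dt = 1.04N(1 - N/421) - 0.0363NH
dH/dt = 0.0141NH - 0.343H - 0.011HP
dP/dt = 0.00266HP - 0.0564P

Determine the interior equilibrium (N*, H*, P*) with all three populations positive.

N* ≈ 109, H* ≈ 21.2, P* ≈ 109

From dP/dt = 0: 0.00266H* = 0.0564, so H* = 21.2.
From dN/dt = 0: 1.04(1 - N*/421) = 0.0363·21.2, giving N* = 421·(1 - 0.74) = 109.
From dH/dt = 0: 0.0141·109 - 0.343 = 0.011P*, so P* = 1.2/0.011 = 109.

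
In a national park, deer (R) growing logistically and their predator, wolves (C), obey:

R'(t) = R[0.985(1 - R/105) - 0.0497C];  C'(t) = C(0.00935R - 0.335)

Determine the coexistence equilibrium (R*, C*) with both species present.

R* ≈ 35.8, C* ≈ 13.1

From dC/dt = 0 with C > 0: 0.00935R* = 0.335, so R* = 35.8.
Substitute into dR/dt = 0: 0.985(1 - 35.8/105) = 0.0497C*.
The bracket is 0.659, giving C* = 0.649/0.0497 = 13.1.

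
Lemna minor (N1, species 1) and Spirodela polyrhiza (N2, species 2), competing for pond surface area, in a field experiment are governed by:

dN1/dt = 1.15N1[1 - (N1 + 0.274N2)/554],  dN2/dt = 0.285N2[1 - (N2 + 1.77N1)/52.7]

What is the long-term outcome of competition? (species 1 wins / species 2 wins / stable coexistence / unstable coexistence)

Compare the nullcline intercepts: K1/α12 = 554/0.274 = 2020 > K2 = 52.7; K2/α21 = 52.7/1.77 = 29.8 < K1 = 554.
Since the inequalities point opposite ways, species 1 can invade but species 2 cannot.

species 1 excludes species 2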